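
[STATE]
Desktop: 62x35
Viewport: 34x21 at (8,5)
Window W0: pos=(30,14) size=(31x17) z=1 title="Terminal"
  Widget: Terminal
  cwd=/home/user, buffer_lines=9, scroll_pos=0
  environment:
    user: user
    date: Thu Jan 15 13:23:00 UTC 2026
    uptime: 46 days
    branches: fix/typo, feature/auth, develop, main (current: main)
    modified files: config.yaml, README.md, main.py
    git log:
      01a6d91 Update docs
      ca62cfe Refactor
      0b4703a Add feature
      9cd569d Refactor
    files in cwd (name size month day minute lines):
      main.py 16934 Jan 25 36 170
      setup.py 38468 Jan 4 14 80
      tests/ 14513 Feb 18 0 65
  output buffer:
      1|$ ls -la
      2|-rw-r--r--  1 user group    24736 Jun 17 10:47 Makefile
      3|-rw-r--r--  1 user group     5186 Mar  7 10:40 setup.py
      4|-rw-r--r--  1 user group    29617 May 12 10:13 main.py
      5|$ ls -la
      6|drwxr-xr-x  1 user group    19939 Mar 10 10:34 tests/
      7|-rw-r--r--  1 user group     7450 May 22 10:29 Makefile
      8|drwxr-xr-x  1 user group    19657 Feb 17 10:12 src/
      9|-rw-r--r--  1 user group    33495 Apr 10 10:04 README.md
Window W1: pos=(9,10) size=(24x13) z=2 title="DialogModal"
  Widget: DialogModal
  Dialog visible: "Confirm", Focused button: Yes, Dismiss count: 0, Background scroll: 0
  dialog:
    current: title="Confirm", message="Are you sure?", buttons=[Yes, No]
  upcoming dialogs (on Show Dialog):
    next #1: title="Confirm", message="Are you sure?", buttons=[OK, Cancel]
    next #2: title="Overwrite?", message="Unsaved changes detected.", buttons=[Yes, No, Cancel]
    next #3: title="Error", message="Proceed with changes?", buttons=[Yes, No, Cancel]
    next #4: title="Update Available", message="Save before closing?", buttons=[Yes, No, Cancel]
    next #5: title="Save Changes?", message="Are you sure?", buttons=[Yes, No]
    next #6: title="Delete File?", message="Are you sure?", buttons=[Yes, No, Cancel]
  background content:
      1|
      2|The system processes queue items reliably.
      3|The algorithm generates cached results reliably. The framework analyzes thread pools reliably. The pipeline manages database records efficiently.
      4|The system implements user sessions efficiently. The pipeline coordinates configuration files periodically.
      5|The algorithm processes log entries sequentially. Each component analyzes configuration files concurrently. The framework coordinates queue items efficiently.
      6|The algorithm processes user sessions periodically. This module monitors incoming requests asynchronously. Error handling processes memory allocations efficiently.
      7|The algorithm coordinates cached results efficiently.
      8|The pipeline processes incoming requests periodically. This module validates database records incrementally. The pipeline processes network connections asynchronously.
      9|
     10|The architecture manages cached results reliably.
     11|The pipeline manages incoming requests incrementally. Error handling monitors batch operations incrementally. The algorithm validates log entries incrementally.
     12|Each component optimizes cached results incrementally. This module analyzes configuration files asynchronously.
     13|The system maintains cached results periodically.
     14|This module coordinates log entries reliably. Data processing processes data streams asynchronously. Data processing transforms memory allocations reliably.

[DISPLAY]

                                  
                                  
                                  
                                  
                                  
 ┏━━━━━━━━━━━━━━━━━━━━━━┓         
 ┃ DialogModal          ┃         
 ┠──────────────────────┨         
 ┃                      ┃         
 ┃The system processes q┃━━━━━━━━━
 ┃Th┌───────────────┐ate┃erminal  
 ┃Th│    Confirm    │ts ┃─────────
 ┃Th│ Are you sure? │sse┃ls -la   
 ┃Th│   [Yes]  No   │sse┃w-r--r-- 
 ┃Th└───────────────┘ina┃w-r--r-- 
 ┃The pipeline processes┃w-r--r-- 
 ┃                      ┃ls -la   
 ┗━━━━━━━━━━━━━━━━━━━━━━┛wxr-xr-x 
                      ┃-rw-r--r-- 
                      ┃drwxr-xr-x 
                      ┃-rw-r--r-- 


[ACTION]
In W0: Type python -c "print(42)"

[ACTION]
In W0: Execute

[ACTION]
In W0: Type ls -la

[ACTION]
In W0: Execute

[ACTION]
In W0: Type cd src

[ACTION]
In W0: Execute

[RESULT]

                                  
                                  
                                  
                                  
                                  
 ┏━━━━━━━━━━━━━━━━━━━━━━┓         
 ┃ DialogModal          ┃         
 ┠──────────────────────┨         
 ┃                      ┃         
 ┃The system processes q┃━━━━━━━━━
 ┃Th┌───────────────┐ate┃erminal  
 ┃Th│    Confirm    │ts ┃─────────
 ┃Th│ Are you sure? │sse┃wxr-xr-x 
 ┃Th│   [Yes]  No   │sse┃w-r--r-- 
 ┃Th└───────────────┘ina┃wxr-xr-x 
 ┃The pipeline processes┃w-r--r-- 
 ┃                      ┃python -c
 ┗━━━━━━━━━━━━━━━━━━━━━━┛         
                      ┃$ ls -la   
                      ┃-rw-r--r-- 
                      ┃-rw-r--r-- 


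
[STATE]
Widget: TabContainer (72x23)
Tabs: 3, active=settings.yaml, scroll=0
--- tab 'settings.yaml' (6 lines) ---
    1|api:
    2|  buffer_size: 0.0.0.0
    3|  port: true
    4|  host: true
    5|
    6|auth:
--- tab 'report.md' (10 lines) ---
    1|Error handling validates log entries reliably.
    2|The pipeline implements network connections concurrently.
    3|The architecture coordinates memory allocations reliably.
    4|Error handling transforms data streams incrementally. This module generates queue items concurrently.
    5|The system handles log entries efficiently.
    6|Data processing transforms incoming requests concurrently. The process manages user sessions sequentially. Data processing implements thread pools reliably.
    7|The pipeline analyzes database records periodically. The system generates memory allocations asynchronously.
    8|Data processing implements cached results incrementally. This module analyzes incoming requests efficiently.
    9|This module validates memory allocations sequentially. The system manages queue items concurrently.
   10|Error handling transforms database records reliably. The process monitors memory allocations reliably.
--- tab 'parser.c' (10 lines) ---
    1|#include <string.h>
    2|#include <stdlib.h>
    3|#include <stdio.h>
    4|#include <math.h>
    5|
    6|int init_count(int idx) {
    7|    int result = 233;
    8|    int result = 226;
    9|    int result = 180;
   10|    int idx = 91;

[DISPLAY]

[settings.yaml]│ report.md │ parser.c                                   
────────────────────────────────────────────────────────────────────────
api:                                                                    
  buffer_size: 0.0.0.0                                                  
  port: true                                                            
  host: true                                                            
                                                                        
auth:                                                                   
                                                                        
                                                                        
                                                                        
                                                                        
                                                                        
                                                                        
                                                                        
                                                                        
                                                                        
                                                                        
                                                                        
                                                                        
                                                                        
                                                                        
                                                                        


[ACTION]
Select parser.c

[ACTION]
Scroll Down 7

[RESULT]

 settings.yaml │ report.md │[parser.c]                                  
────────────────────────────────────────────────────────────────────────
    int result = 226;                                                   
    int result = 180;                                                   
    int idx = 91;                                                       
                                                                        
                                                                        
                                                                        
                                                                        
                                                                        
                                                                        
                                                                        
                                                                        
                                                                        
                                                                        
                                                                        
                                                                        
                                                                        
                                                                        
                                                                        
                                                                        
                                                                        
                                                                        


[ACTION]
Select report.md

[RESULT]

 settings.yaml │[report.md]│ parser.c                                   
────────────────────────────────────────────────────────────────────────
Error handling validates log entries reliably.                          
The pipeline implements network connections concurrently.               
The architecture coordinates memory allocations reliably.               
Error handling transforms data streams incrementally. This module genera
The system handles log entries efficiently.                             
Data processing transforms incoming requests concurrently. The process m
The pipeline analyzes database records periodically. The system generate
Data processing implements cached results incrementally. This module ana
This module validates memory allocations sequentially. The system manage
Error handling transforms database records reliably. The process monitor
                                                                        
                                                                        
                                                                        
                                                                        
                                                                        
                                                                        
                                                                        
                                                                        
                                                                        
                                                                        
                                                                        


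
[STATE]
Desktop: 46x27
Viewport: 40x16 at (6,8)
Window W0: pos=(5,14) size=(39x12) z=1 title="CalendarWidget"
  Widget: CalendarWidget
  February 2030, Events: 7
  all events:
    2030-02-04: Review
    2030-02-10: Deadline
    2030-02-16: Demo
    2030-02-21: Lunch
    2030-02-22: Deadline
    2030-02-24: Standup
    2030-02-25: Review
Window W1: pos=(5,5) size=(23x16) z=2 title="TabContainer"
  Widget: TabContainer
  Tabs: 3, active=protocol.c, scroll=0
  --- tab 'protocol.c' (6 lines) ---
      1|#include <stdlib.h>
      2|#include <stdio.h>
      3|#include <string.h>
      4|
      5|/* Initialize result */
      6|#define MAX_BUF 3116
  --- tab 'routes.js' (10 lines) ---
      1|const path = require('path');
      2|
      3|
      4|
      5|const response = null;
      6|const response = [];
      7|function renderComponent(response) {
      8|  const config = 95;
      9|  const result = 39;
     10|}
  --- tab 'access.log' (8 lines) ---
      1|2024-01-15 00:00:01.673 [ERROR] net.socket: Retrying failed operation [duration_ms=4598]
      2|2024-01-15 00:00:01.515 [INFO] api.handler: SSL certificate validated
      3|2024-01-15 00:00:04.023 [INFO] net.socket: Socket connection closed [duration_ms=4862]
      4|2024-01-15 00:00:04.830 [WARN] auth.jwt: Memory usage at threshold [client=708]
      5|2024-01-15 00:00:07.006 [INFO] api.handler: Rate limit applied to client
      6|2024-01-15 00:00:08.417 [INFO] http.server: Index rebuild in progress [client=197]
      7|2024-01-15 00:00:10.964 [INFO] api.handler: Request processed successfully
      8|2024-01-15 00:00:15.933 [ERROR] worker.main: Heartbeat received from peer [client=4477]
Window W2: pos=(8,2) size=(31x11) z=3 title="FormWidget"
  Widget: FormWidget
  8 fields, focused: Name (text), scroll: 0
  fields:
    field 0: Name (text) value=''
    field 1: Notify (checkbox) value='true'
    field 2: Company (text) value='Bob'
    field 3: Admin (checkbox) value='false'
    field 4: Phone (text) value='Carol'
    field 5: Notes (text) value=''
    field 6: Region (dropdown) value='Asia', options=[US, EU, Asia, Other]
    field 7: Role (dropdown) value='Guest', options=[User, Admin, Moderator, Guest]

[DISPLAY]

[p┃  Admin:      [ ]            ┃       
──┃  Phone:      [Carol        ]┃       
#i┃  Notes:      [             ]┃       
#i┃  Region:     [Asia        ▼]┃       
#i┗━━━━━━━━━━━━━━━━━━━━━━━━━━━━━┛       
                     ┃                  
/* Initialize result ┃━━━━━━━━━━━━━━━┓  
#define MAX_BUF 3116 ┃               ┃  
                     ┃───────────────┨  
                     ┃030            ┃  
                     ┃               ┃  
                     ┃               ┃  
━━━━━━━━━━━━━━━━━━━━━┛               ┃  
11 12 13 14 15 16* 17                ┃  
18 19 20 21* 22* 23 24*              ┃  
25* 26 27 28                         ┃  


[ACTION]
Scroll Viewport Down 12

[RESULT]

#i┃  Region:     [Asia        ▼]┃       
#i┗━━━━━━━━━━━━━━━━━━━━━━━━━━━━━┛       
                     ┃                  
/* Initialize result ┃━━━━━━━━━━━━━━━┓  
#define MAX_BUF 3116 ┃               ┃  
                     ┃───────────────┨  
                     ┃030            ┃  
                     ┃               ┃  
                     ┃               ┃  
━━━━━━━━━━━━━━━━━━━━━┛               ┃  
11 12 13 14 15 16* 17                ┃  
18 19 20 21* 22* 23 24*              ┃  
25* 26 27 28                         ┃  
                                     ┃  
━━━━━━━━━━━━━━━━━━━━━━━━━━━━━━━━━━━━━┛  
                                        


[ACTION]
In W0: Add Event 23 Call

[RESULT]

#i┃  Region:     [Asia        ▼]┃       
#i┗━━━━━━━━━━━━━━━━━━━━━━━━━━━━━┛       
                     ┃                  
/* Initialize result ┃━━━━━━━━━━━━━━━┓  
#define MAX_BUF 3116 ┃               ┃  
                     ┃───────────────┨  
                     ┃030            ┃  
                     ┃               ┃  
                     ┃               ┃  
━━━━━━━━━━━━━━━━━━━━━┛               ┃  
11 12 13 14 15 16* 17                ┃  
18 19 20 21* 22* 23* 24*             ┃  
25* 26 27 28                         ┃  
                                     ┃  
━━━━━━━━━━━━━━━━━━━━━━━━━━━━━━━━━━━━━┛  
                                        


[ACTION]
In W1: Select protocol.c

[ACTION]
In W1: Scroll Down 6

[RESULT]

  ┃  Region:     [Asia        ▼]┃       
  ┗━━━━━━━━━━━━━━━━━━━━━━━━━━━━━┛       
                     ┃                  
                     ┃━━━━━━━━━━━━━━━┓  
                     ┃               ┃  
                     ┃───────────────┨  
                     ┃030            ┃  
                     ┃               ┃  
                     ┃               ┃  
━━━━━━━━━━━━━━━━━━━━━┛               ┃  
11 12 13 14 15 16* 17                ┃  
18 19 20 21* 22* 23* 24*             ┃  
25* 26 27 28                         ┃  
                                     ┃  
━━━━━━━━━━━━━━━━━━━━━━━━━━━━━━━━━━━━━┛  
                                        


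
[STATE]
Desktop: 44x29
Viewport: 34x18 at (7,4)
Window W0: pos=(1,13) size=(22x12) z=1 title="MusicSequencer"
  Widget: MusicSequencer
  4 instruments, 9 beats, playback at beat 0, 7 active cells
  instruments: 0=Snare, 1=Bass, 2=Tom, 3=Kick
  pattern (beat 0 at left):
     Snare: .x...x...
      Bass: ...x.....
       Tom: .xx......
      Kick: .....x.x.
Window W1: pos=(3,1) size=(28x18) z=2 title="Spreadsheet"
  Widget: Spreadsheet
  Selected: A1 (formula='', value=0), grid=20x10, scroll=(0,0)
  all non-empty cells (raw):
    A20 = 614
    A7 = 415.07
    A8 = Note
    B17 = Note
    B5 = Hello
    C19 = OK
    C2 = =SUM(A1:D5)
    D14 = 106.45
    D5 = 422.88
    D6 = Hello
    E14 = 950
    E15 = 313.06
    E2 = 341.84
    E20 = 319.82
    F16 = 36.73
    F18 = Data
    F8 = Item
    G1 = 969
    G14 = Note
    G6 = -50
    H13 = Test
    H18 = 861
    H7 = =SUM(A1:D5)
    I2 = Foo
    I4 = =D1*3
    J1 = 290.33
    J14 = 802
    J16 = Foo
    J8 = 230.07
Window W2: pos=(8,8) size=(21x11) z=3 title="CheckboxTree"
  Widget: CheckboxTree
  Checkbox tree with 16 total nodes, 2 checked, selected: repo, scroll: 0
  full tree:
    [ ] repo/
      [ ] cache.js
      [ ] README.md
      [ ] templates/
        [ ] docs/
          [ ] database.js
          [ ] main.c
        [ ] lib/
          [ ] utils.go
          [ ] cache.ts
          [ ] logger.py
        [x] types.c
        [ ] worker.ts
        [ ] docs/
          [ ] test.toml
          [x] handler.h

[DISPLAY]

                       ┃          
    A       B       C  ┃          
-----------------------┃          
      [0]       0      ┃          
 ┏━━━━━━━━━━━━━━━━━━━┓!┃          
 ┃ CheckboxTree      ┃ ┃          
 ┠───────────────────┨ ┃          
 ┃>[-] repo/         ┃ ┃          
 ┃   [ ] cache.js    ┃ ┃          
 ┃   [ ] README.md   ┃ ┃          
 ┃   [-] templates/  ┃ ┃          
 ┃     [ ] docs/     ┃ ┃          
 ┃       [ ] database┃ ┃          
 ┃       [ ] main.c  ┃ ┃          
━┗━━━━━━━━━━━━━━━━━━━┛━┛          
m·██······     ┃                  
k·····█·█·     ┃                  
               ┃                  


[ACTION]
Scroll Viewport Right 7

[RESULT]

                    ┃             
 A       B       C  ┃             
--------------------┃             
   [0]       0      ┃             
━━━━━━━━━━━━━━━━━━┓!┃             
CheckboxTree      ┃ ┃             
──────────────────┨ ┃             
[-] repo/         ┃ ┃             
  [ ] cache.js    ┃ ┃             
  [ ] README.md   ┃ ┃             
  [-] templates/  ┃ ┃             
    [ ] docs/     ┃ ┃             
      [ ] database┃ ┃             
      [ ] main.c  ┃ ┃             
━━━━━━━━━━━━━━━━━━┛━┛             
█······     ┃                     
···█·█·     ┃                     
            ┃                     


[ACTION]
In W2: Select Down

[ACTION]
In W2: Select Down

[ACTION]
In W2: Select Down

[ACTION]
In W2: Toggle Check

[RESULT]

                    ┃             
 A       B       C  ┃             
--------------------┃             
   [0]       0      ┃             
━━━━━━━━━━━━━━━━━━┓!┃             
CheckboxTree      ┃ ┃             
──────────────────┨ ┃             
[-] repo/         ┃ ┃             
  [ ] cache.js    ┃ ┃             
  [ ] README.md   ┃ ┃             
  [x] templates/  ┃ ┃             
    [x] docs/     ┃ ┃             
      [x] database┃ ┃             
      [x] main.c  ┃ ┃             
━━━━━━━━━━━━━━━━━━┛━┛             
█······     ┃                     
···█·█·     ┃                     
            ┃                     


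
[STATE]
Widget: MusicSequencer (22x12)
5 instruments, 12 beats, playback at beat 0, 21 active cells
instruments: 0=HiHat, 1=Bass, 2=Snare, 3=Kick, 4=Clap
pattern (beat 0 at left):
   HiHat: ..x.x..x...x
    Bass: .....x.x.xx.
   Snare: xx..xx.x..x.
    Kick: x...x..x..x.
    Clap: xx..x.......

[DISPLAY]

      ▼12345678901    
 HiHat··█·█··█···█    
  Bass·····█·█·██·    
 Snare██··██·█··█·    
  Kick█···█··█··█·    
  Clap██··█·······    
                      
                      
                      
                      
                      
                      


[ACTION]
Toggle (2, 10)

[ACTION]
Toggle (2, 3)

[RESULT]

      ▼12345678901    
 HiHat··█·█··█···█    
  Bass·····█·█·██·    
 Snare██·███·█····    
  Kick█···█··█··█·    
  Clap██··█·······    
                      
                      
                      
                      
                      
                      


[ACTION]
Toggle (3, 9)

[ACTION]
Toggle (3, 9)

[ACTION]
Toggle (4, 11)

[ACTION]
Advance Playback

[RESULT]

      0▼2345678901    
 HiHat··█·█··█···█    
  Bass·····█·█·██·    
 Snare██·███·█····    
  Kick█···█··█··█·    
  Clap██··█······█    
                      
                      
                      
                      
                      
                      


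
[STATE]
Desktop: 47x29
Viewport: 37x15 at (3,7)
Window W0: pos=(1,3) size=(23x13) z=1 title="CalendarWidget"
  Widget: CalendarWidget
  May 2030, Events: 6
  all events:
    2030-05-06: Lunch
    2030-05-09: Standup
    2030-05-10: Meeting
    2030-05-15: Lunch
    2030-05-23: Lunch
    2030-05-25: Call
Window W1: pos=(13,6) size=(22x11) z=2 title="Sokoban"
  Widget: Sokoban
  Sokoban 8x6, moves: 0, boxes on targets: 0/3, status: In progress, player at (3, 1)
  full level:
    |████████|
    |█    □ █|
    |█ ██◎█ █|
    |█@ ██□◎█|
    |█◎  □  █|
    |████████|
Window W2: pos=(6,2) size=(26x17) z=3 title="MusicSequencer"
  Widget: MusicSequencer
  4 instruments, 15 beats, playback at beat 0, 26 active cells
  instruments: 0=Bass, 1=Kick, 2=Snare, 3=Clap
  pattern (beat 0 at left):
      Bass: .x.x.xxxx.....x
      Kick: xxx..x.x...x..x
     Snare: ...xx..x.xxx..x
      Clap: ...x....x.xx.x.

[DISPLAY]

o T┃  Kick███··█·█···█··█   ┃  ┃     
   ┃ Snare···██··█·███··█   ┃──┨     
6* ┃  Clap···█····█·██·█·   ┃  ┃     
3 1┃                        ┃  ┃     
0 2┃                        ┃  ┃     
7 2┃                        ┃  ┃     
   ┃                        ┃  ┃     
   ┃                        ┃  ┃     
━━━┃                        ┃  ┃     
   ┃                        ┃━━┛     
   ┃                        ┃        
   ┗━━━━━━━━━━━━━━━━━━━━━━━━┛        
                                     
                                     
                                     


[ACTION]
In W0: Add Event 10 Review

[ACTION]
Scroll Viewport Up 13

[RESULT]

                                     
                                     
   ┏━━━━━━━━━━━━━━━━━━━━━━━━┓        
━━━┃ MusicSequencer         ┃        
Cal┠────────────────────────┨        
───┃      ▼12345678901234   ┃        
   ┃  Bass·█·█·████·····█   ┃━━┓     
o T┃  Kick███··█·█···█··█   ┃  ┃     
   ┃ Snare···██··█·███··█   ┃──┨     
6* ┃  Clap···█····█·██·█·   ┃  ┃     
3 1┃                        ┃  ┃     
0 2┃                        ┃  ┃     
7 2┃                        ┃  ┃     
   ┃                        ┃  ┃     
   ┃                        ┃  ┃     


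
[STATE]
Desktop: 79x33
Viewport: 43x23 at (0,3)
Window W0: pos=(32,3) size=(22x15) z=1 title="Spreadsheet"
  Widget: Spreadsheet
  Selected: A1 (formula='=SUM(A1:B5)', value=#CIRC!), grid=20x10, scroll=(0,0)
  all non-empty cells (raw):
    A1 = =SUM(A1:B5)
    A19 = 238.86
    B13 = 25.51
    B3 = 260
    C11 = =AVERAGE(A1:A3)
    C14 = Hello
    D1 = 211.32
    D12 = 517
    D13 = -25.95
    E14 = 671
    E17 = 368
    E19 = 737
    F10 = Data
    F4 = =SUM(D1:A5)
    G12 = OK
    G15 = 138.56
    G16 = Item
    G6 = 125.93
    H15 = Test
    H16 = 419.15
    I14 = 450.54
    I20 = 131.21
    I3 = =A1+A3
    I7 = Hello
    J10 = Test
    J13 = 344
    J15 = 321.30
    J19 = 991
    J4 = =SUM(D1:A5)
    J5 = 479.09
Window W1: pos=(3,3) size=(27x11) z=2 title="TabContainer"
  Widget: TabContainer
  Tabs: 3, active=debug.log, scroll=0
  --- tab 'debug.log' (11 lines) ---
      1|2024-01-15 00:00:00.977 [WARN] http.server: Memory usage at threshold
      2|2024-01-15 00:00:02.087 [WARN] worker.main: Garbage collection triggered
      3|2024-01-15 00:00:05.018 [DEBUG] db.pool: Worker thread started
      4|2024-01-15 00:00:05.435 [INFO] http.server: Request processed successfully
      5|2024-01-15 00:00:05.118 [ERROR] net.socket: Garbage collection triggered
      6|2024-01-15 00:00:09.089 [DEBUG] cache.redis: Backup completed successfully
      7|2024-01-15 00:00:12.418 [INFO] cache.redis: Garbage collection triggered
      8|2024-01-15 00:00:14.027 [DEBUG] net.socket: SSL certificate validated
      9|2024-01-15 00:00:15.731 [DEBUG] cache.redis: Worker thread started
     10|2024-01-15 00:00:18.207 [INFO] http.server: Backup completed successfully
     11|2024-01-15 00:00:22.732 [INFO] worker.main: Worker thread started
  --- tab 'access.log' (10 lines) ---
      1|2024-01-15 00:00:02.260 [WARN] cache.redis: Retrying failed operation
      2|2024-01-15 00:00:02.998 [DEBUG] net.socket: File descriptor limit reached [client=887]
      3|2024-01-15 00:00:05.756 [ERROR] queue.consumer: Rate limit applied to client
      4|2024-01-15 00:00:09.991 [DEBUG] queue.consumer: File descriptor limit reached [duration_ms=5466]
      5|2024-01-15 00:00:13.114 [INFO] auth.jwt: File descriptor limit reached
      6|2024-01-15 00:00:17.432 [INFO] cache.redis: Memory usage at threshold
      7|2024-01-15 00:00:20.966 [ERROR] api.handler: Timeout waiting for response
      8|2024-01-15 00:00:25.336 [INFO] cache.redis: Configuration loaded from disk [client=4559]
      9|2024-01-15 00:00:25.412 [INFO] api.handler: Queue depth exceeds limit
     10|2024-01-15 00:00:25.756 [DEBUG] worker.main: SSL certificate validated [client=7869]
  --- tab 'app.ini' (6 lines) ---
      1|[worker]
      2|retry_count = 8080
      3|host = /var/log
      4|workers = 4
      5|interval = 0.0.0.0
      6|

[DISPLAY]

   ┏━━━━━━━━━━━━━━━━━━━━━━━━━┓  ┏━━━━━━━━━━
   ┃ TabContainer            ┃  ┃ Spreadshe
   ┠─────────────────────────┨  ┠──────────
   ┃[debug.log]│ access.log │┃  ┃A1: =SUM(A
   ┃─────────────────────────┃  ┃       A  
   ┃2024-01-15 00:00:00.977 [┃  ┃----------
   ┃2024-01-15 00:00:02.087 [┃  ┃  1 [#CIRC
   ┃2024-01-15 00:00:05.018 [┃  ┃  2       
   ┃2024-01-15 00:00:05.435 [┃  ┃  3       
   ┃2024-01-15 00:00:05.118 [┃  ┃  4       
   ┗━━━━━━━━━━━━━━━━━━━━━━━━━┛  ┃  5       
                                ┃  6       
                                ┃  7       
                                ┃  8       
                                ┗━━━━━━━━━━
                                           
                                           
                                           
                                           
                                           
                                           
                                           
                                           


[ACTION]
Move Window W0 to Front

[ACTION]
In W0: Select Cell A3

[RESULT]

   ┏━━━━━━━━━━━━━━━━━━━━━━━━━┓  ┏━━━━━━━━━━
   ┃ TabContainer            ┃  ┃ Spreadshe
   ┠─────────────────────────┨  ┠──────────
   ┃[debug.log]│ access.log │┃  ┃A3:       
   ┃─────────────────────────┃  ┃       A  
   ┃2024-01-15 00:00:00.977 [┃  ┃----------
   ┃2024-01-15 00:00:02.087 [┃  ┃  1 #CIRC!
   ┃2024-01-15 00:00:05.018 [┃  ┃  2       
   ┃2024-01-15 00:00:05.435 [┃  ┃  3      [
   ┃2024-01-15 00:00:05.118 [┃  ┃  4       
   ┗━━━━━━━━━━━━━━━━━━━━━━━━━┛  ┃  5       
                                ┃  6       
                                ┃  7       
                                ┃  8       
                                ┗━━━━━━━━━━
                                           
                                           
                                           
                                           
                                           
                                           
                                           
                                           


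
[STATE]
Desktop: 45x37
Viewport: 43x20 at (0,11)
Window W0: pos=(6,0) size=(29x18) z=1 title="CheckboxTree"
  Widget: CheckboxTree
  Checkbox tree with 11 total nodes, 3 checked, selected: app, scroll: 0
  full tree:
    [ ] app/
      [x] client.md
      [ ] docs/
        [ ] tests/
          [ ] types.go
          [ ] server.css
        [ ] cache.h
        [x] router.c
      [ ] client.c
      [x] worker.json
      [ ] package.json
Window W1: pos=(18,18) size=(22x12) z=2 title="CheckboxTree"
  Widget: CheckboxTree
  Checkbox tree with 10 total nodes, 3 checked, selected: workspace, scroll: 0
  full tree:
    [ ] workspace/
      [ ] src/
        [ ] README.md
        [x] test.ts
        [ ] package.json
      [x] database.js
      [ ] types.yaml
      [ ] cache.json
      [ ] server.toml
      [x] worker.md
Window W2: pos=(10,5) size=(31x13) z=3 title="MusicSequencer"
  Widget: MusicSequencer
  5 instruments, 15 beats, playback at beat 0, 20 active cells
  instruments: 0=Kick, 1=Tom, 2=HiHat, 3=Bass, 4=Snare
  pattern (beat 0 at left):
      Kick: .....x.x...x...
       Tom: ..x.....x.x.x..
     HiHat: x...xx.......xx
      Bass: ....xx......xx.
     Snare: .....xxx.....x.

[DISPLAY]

      ┃   ┃ HiHat█···██·······██        ┃  
      ┃   ┃  Bass····██······██·        ┃  
      ┃   ┃ Snare·····███·····█·        ┃  
      ┃   ┃                             ┃  
      ┃   ┃                             ┃  
      ┃   ┃                             ┃  
      ┗━━━┗━━━━━━━━━━━━━━━━━━━━━━━━━━━━━┛  
                  ┏━━━━━━━━━━━━━━━━━━━━┓   
                  ┃ CheckboxTree       ┃   
                  ┠────────────────────┨   
                  ┃>[-] workspace/     ┃   
                  ┃   [-] src/         ┃   
                  ┃     [ ] README.md  ┃   
                  ┃     [x] test.ts    ┃   
                  ┃     [ ] package.jso┃   
                  ┃   [x] database.js  ┃   
                  ┃   [ ] types.yaml   ┃   
                  ┃   [ ] cache.json   ┃   
                  ┗━━━━━━━━━━━━━━━━━━━━┛   
                                           


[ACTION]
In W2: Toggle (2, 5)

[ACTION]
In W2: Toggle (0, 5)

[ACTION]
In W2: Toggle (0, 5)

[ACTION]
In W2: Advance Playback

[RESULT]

      ┃   ┃ HiHat█···█········██        ┃  
      ┃   ┃  Bass····██······██·        ┃  
      ┃   ┃ Snare·····███·····█·        ┃  
      ┃   ┃                             ┃  
      ┃   ┃                             ┃  
      ┃   ┃                             ┃  
      ┗━━━┗━━━━━━━━━━━━━━━━━━━━━━━━━━━━━┛  
                  ┏━━━━━━━━━━━━━━━━━━━━┓   
                  ┃ CheckboxTree       ┃   
                  ┠────────────────────┨   
                  ┃>[-] workspace/     ┃   
                  ┃   [-] src/         ┃   
                  ┃     [ ] README.md  ┃   
                  ┃     [x] test.ts    ┃   
                  ┃     [ ] package.jso┃   
                  ┃   [x] database.js  ┃   
                  ┃   [ ] types.yaml   ┃   
                  ┃   [ ] cache.json   ┃   
                  ┗━━━━━━━━━━━━━━━━━━━━┛   
                                           


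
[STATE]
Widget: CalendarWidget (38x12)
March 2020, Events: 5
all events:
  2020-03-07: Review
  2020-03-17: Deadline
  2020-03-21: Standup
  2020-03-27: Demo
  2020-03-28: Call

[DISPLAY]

              March 2020              
Mo Tu We Th Fr Sa Su                  
                   1                  
 2  3  4  5  6  7*  8                 
 9 10 11 12 13 14 15                  
16 17* 18 19 20 21* 22                
23 24 25 26 27* 28* 29                
30 31                                 
                                      
                                      
                                      
                                      


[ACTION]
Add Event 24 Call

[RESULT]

              March 2020              
Mo Tu We Th Fr Sa Su                  
                   1                  
 2  3  4  5  6  7*  8                 
 9 10 11 12 13 14 15                  
16 17* 18 19 20 21* 22                
23 24* 25 26 27* 28* 29               
30 31                                 
                                      
                                      
                                      
                                      


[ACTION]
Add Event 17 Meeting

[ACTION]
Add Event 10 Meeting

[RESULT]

              March 2020              
Mo Tu We Th Fr Sa Su                  
                   1                  
 2  3  4  5  6  7*  8                 
 9 10* 11 12 13 14 15                 
16 17* 18 19 20 21* 22                
23 24* 25 26 27* 28* 29               
30 31                                 
                                      
                                      
                                      
                                      


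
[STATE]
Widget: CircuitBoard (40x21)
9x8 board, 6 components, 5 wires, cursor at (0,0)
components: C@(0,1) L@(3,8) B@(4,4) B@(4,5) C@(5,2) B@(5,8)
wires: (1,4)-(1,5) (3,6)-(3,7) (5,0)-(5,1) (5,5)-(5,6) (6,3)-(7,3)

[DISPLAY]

   0 1 2 3 4 5 6 7 8                    
0  [.]  C                               
                                        
1                   · ─ ·               
                                        
2                                       
                                        
3                           · ─ ·   L   
                                        
4                   B   B               
                                        
5   · ─ ·   C           · ─ ·       B   
                                        
6               ·                       
                │                       
7               ·                       
Cursor: (0,0)                           
                                        
                                        
                                        
                                        


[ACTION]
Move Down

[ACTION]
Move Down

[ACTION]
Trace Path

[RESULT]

   0 1 2 3 4 5 6 7 8                    
0       C                               
                                        
1                   · ─ ·               
                                        
2  [.]                                  
                                        
3                           · ─ ·   L   
                                        
4                   B   B               
                                        
5   · ─ ·   C           · ─ ·       B   
                                        
6               ·                       
                │                       
7               ·                       
Cursor: (2,0)  Trace: No connections    
                                        
                                        
                                        
                                        


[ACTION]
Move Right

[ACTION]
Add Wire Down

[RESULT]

   0 1 2 3 4 5 6 7 8                    
0       C                               
                                        
1                   · ─ ·               
                                        
2      [.]                              
        │                               
3       ·                   · ─ ·   L   
                                        
4                   B   B               
                                        
5   · ─ ·   C           · ─ ·       B   
                                        
6               ·                       
                │                       
7               ·                       
Cursor: (2,1)  Trace: No connections    
                                        
                                        
                                        
                                        
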